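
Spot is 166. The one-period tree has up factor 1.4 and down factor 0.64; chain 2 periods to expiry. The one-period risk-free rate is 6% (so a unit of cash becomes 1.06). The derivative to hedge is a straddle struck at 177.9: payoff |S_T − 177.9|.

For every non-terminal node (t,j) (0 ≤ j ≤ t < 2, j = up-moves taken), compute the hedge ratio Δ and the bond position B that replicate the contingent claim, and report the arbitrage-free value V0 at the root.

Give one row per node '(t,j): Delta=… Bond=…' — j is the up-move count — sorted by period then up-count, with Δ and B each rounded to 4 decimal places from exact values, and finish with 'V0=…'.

Risk-neutral probability p* = (R−d)/(u−d) = (1.06−0.64)/(1.4−0.64) = 0.5526.
Terminal payoffs: V(2,0)=109.9064, V(2,1)=29.1640, V(2,2)=147.4600
  t=1,j=0: stock 106.2400 → up 148.7360 (V=29.1640), down 67.9936 (V=109.9064). Price 61.5902; hedge Δ=-1.0000, bond B=167.8302.
  t=1,j=1: stock 232.4000 → up 325.3600 (V=147.4600), down 148.7360 (V=29.1640). Price 89.1869; hedge Δ=0.6698, bond B=-66.4657.
  t=0,j=0: stock 166.0000 → up 232.4000 (V=89.1869), down 106.2400 (V=61.5902). Price 72.4915; hedge Δ=0.2187, bond B=36.1801.
Self-financing check: at every node Δ·S+B equals the discounted successor values.

(0,0): Delta=0.2187 Bond=36.1801
(1,0): Delta=-1.0000 Bond=167.8302
(1,1): Delta=0.6698 Bond=-66.4657
V0=72.4915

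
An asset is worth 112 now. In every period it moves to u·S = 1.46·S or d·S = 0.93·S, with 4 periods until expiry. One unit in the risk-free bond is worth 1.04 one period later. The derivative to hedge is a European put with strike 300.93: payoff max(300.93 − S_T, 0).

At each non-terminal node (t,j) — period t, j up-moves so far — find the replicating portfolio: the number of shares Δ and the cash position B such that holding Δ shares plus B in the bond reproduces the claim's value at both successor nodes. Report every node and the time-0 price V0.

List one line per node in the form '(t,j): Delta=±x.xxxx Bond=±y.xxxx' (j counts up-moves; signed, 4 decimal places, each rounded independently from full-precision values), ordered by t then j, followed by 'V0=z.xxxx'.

Risk-neutral probability p* = (R−d)/(u−d) = (1.04−0.93)/(1.46−0.93) = 0.2075.
Payoff layer (t=4): V(4,0)=217.1482, V(4,1)=169.4015, V(4,2)=94.4445, V(4,3)=0.0000, V(4,4)=0.0000
(3,0): S=90.0880. Δ = (V_up−V_dn)/(S_up−S_dn) = (169.4015−217.1482)/(131.5285−83.7818) = -1.0000. V = [p*·169.4015 + (1−p*)·217.1482]/1.04 = 199.2678. B = V − Δ·S = 289.3558.
(3,1): S=141.4284. Δ = (V_up−V_dn)/(S_up−S_dn) = (94.4445−169.4015)/(206.4855−131.5285) = -1.0000. V = [p*·94.4445 + (1−p*)·169.4015]/1.04 = 147.9273. B = V − Δ·S = 289.3558.
(3,2): S=222.0275. Δ = (V_up−V_dn)/(S_up−S_dn) = (0.0000−94.4445)/(324.1601−206.4855) = -0.8026. V = [p*·0.0000 + (1−p*)·94.4445]/1.04 = 71.9642. B = V − Δ·S = 250.1613.
(3,3): S=348.5592. Δ = (V_up−V_dn)/(S_up−S_dn) = (0.0000−0.0000)/(508.8965−324.1601) = 0.0000. V = [p*·0.0000 + (1−p*)·0.0000]/1.04 = 0.0000. B = V − Δ·S = 0.0000.
(2,0): S=96.8688. Δ = (V_up−V_dn)/(S_up−S_dn) = (147.9273−199.2678)/(141.4284−90.0880) = -1.0000. V = [p*·147.9273 + (1−p*)·199.2678]/1.04 = 181.3579. B = V − Δ·S = 278.2267.
(2,1): S=152.0736. Δ = (V_up−V_dn)/(S_up−S_dn) = (71.9642−147.9273)/(222.0275−141.4284) = -0.9425. V = [p*·71.9642 + (1−p*)·147.9273]/1.04 = 127.0783. B = V − Δ·S = 270.4049.
(2,2): S=238.7392. Δ = (V_up−V_dn)/(S_up−S_dn) = (0.0000−71.9642)/(348.5592−222.0275) = -0.5687. V = [p*·0.0000 + (1−p*)·71.9642]/1.04 = 54.8349. B = V − Δ·S = 190.6164.
(1,0): S=104.1600. Δ = (V_up−V_dn)/(S_up−S_dn) = (127.0783−181.3579)/(152.0736−96.8688) = -0.9832. V = [p*·127.0783 + (1−p*)·181.3579]/1.04 = 163.5503. B = V − Δ·S = 265.9647.
(1,1): S=163.5200. Δ = (V_up−V_dn)/(S_up−S_dn) = (54.8349−127.0783)/(238.7392−152.0736) = -0.8336. V = [p*·54.8349 + (1−p*)·127.0783]/1.04 = 107.7734. B = V − Δ·S = 244.0817.
(0,0): S=112.0000. Δ = (V_up−V_dn)/(S_up−S_dn) = (107.7734−163.5503)/(163.5200−104.1600) = -0.9396. V = [p*·107.7734 + (1−p*)·163.5503]/1.04 = 146.1288. B = V − Δ·S = 251.3682.
Root portfolio cost Δ·112+B reproduces V0=146.1288.

(0,0): Delta=-0.9396 Bond=251.3682
(1,0): Delta=-0.9832 Bond=265.9647
(1,1): Delta=-0.8336 Bond=244.0817
(2,0): Delta=-1.0000 Bond=278.2267
(2,1): Delta=-0.9425 Bond=270.4049
(2,2): Delta=-0.5687 Bond=190.6164
(3,0): Delta=-1.0000 Bond=289.3558
(3,1): Delta=-1.0000 Bond=289.3558
(3,2): Delta=-0.8026 Bond=250.1613
(3,3): Delta=0.0000 Bond=0.0000
V0=146.1288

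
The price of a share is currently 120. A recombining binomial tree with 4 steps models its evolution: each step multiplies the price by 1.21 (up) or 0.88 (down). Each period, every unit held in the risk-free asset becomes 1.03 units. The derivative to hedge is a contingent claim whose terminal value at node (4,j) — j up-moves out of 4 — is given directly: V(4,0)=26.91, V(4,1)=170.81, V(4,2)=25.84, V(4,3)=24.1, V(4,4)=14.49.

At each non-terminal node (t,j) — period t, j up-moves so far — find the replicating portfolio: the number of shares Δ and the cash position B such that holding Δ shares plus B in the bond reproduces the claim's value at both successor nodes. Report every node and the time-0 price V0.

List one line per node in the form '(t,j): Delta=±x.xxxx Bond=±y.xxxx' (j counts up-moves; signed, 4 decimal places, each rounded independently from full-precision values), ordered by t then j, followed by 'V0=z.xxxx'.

(0,0): Delta=-0.8540 Bond=162.7795
(1,0): Delta=-0.7961 Bond=161.5502
(1,1): Delta=-0.9045 Bond=174.9981
(2,0): Delta=0.3988 Bond=55.3598
(2,1): Delta=-1.8389 Bond=299.6410
(2,2): Delta=-0.0890 Bond=36.9766
(3,0): Delta=5.3323 Bond=-346.4304
(3,1): Delta=-3.9069 Bond=541.1618
(3,2): Delta=-0.0341 Bond=29.5922
(3,3): Delta=-0.1370 Bond=48.2783
V0=60.3005

The replicating-portfolio and risk-neutral prices coincide; use p* = (1.03−0.88)/(1.21−0.88) = 0.4545 for the latter.
Terminal values V(4,·): V(4,0)=26.9100, V(4,1)=170.8100, V(4,2)=25.8400, V(4,3)=24.1000, V(4,4)=14.4900
(3,0): S=81.7766. Δ = (V_up−V_dn)/(S_up−S_dn) = (170.8100−26.9100)/(98.9497−71.9634) = 5.3323. V = [p*·170.8100 + (1−p*)·26.9100]/1.03 = 89.6302. B = V − Δ·S = -346.4304.
(3,1): S=112.4429. Δ = (V_up−V_dn)/(S_up−S_dn) = (25.8400−170.8100)/(136.0559−98.9497) = -3.9069. V = [p*·25.8400 + (1−p*)·170.8100]/1.03 = 101.8588. B = V − Δ·S = 541.1618.
(3,2): S=154.6090. Δ = (V_up−V_dn)/(S_up−S_dn) = (24.1000−25.8400)/(187.0768−136.0559) = -0.0341. V = [p*·24.1000 + (1−p*)·25.8400]/1.03 = 24.3195. B = V − Δ·S = 29.5922.
(3,3): S=212.5873. Δ = (V_up−V_dn)/(S_up−S_dn) = (14.4900−24.1000)/(257.2307−187.0768) = -0.1370. V = [p*·14.4900 + (1−p*)·24.1000]/1.03 = 19.1571. B = V − Δ·S = 48.2783.
(2,0): S=92.9280. Δ = (V_up−V_dn)/(S_up−S_dn) = (101.8588−89.6302)/(112.4429−81.7766) = 0.3988. V = [p*·101.8588 + (1−p*)·89.6302]/1.03 = 92.4162. B = V − Δ·S = 55.3598.
(2,1): S=127.7760. Δ = (V_up−V_dn)/(S_up−S_dn) = (24.3195−101.8588)/(154.6090−112.4429) = -1.8389. V = [p*·24.3195 + (1−p*)·101.8588]/1.03 = 64.6735. B = V − Δ·S = 299.6410.
(2,2): S=175.6920. Δ = (V_up−V_dn)/(S_up−S_dn) = (19.1571−24.3195)/(212.5873−154.6090) = -0.0890. V = [p*·19.1571 + (1−p*)·24.3195]/1.03 = 21.3330. B = V − Δ·S = 36.9766.
(1,0): S=105.6000. Δ = (V_up−V_dn)/(S_up−S_dn) = (64.6735−92.4162)/(127.7760−92.9280) = -0.7961. V = [p*·64.6735 + (1−p*)·92.4162]/1.03 = 77.4814. B = V − Δ·S = 161.5502.
(1,1): S=145.2000. Δ = (V_up−V_dn)/(S_up−S_dn) = (21.3330−64.6735)/(175.6920−127.7760) = -0.9045. V = [p*·21.3330 + (1−p*)·64.6735]/1.03 = 43.6633. B = V − Δ·S = 174.9981.
(0,0): S=120.0000. Δ = (V_up−V_dn)/(S_up−S_dn) = (43.6633−77.4814)/(145.2000−105.6000) = -0.8540. V = [p*·43.6633 + (1−p*)·77.4814]/1.03 = 60.3005. B = V − Δ·S = 162.7795.
Each (Δ,B) replicates both successor values, so the strategy is self-financing and V0 is arbitrage-free.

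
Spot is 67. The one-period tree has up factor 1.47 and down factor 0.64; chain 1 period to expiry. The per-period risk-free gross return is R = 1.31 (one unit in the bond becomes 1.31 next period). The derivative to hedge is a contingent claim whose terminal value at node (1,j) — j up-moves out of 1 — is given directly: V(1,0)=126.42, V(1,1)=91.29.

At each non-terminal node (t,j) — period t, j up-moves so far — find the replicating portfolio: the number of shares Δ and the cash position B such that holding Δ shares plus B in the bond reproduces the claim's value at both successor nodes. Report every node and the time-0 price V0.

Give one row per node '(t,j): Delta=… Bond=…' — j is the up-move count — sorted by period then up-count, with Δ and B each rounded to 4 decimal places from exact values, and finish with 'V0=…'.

Risk-neutral probability p* = (R−d)/(u−d) = (1.31−0.64)/(1.47−0.64) = 0.8072.
Payoff layer (t=1): V(1,0)=126.4200, V(1,1)=91.2900
  t=0,j=0: stock 67.0000 → up 98.4900 (V=91.2900), down 42.8800 (V=126.4200). Price 74.8565; hedge Δ=-0.6317, bond B=117.1818.
The time-0 hedge costs 74.8565, which is the no-arbitrage price.

(0,0): Delta=-0.6317 Bond=117.1818
V0=74.8565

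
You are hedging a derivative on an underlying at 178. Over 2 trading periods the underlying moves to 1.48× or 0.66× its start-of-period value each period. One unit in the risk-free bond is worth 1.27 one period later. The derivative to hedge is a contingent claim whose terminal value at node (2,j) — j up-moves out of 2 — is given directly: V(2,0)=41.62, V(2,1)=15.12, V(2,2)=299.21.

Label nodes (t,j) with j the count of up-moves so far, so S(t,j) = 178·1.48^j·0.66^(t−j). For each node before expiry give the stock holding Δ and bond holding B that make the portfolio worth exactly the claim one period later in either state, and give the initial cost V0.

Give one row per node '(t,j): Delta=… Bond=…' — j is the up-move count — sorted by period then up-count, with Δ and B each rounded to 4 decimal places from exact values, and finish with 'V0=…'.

Since d<R<u, set p* = (R−d)/(u−d) = 0.7439; price each node as the discounted p*-expectation of its children.
Terminal payoffs: V(2,0)=41.6200, V(2,1)=15.1200, V(2,2)=299.2100
(1,0): S=117.4800. Δ = (V_up−V_dn)/(S_up−S_dn) = (15.1200−41.6200)/(173.8704−77.5368) = -0.2751. V = [p*·15.1200 + (1−p*)·41.6200]/1.27 = 17.2493. B = V − Δ·S = 49.5664.
(1,1): S=263.4400. Δ = (V_up−V_dn)/(S_up−S_dn) = (299.2100−15.1200)/(389.8912−173.8704) = 1.3151. V = [p*·299.2100 + (1−p*)·15.1200]/1.27 = 178.3112. B = V − Δ·S = -168.1400.
(0,0): S=178.0000. Δ = (V_up−V_dn)/(S_up−S_dn) = (178.3112−17.2493)/(263.4400−117.4800) = 1.1035. V = [p*·178.3112 + (1−p*)·17.2493]/1.27 = 107.9241. B = V − Δ·S = -88.4929.
The time-0 hedge costs 107.9241, which is the no-arbitrage price.

(0,0): Delta=1.1035 Bond=-88.4929
(1,0): Delta=-0.2751 Bond=49.5664
(1,1): Delta=1.3151 Bond=-168.1400
V0=107.9241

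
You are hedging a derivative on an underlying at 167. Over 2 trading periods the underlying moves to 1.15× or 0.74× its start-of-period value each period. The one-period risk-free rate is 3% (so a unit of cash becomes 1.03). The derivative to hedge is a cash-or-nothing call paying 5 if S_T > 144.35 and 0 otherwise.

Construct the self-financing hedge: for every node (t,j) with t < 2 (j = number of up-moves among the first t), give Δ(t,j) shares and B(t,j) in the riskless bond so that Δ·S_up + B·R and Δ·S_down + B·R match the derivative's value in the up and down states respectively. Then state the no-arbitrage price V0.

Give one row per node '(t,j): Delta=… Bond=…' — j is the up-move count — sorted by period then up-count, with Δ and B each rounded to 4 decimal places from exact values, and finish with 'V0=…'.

No-arbitrage ⇒ martingale measure with p* = (R−d)/(u−d) = 0.7073.
Terminal values V(2,·): V(2,0)=0.0000, V(2,1)=0.0000, V(2,2)=5.0000
  t=1,j=0: stock 123.5800 → up 142.1170 (V=0.0000), down 91.4492 (V=0.0000). Price 0.0000; hedge Δ=0.0000, bond B=0.0000.
  t=1,j=1: stock 192.0500 → up 220.8575 (V=5.0000), down 142.1170 (V=0.0000). Price 3.4336; hedge Δ=0.0635, bond B=-8.7615.
  t=0,j=0: stock 167.0000 → up 192.0500 (V=3.4336), down 123.5800 (V=0.0000). Price 2.3579; hedge Δ=0.0501, bond B=-6.0167.
Root portfolio cost Δ·167+B reproduces V0=2.3579.

(0,0): Delta=0.0501 Bond=-6.0167
(1,0): Delta=0.0000 Bond=0.0000
(1,1): Delta=0.0635 Bond=-8.7615
V0=2.3579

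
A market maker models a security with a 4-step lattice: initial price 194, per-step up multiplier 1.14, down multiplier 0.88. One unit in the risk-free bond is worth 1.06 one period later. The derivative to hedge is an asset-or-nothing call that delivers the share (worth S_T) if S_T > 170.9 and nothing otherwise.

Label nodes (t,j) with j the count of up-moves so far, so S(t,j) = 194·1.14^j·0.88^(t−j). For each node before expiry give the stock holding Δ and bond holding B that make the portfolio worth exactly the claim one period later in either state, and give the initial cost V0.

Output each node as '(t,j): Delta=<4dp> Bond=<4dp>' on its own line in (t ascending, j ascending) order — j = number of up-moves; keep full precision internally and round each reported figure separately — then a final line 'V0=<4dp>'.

(0,0): Delta=1.4766 Bond=-102.9239
(1,0): Delta=2.2222 Bond=-236.3819
(1,1): Delta=1.2208 Bond=-52.5293
(2,0): Delta=3.2646 Bond=-407.1679
(2,1): Delta=1.8646 Bond=-180.9635
(2,2): Delta=1.0000 Bond=0.0000
(3,0): Delta=0.0000 Bond=0.0000
(3,1): Delta=4.3846 Bond=-623.4193
(3,2): Delta=1.0000 Bond=0.0000
(3,3): Delta=1.0000 Bond=0.0000
V0=183.5437

No-arbitrage ⇒ martingale measure with p* = (R−d)/(u−d) = 0.6923.
Payoff layer (t=4): V(4,0)=0.0000, V(4,1)=0.0000, V(4,2)=195.2436, V(4,3)=252.9292, V(4,4)=327.6583
Node (3,0) S=132.2056: V=(p*·0.0000+(1−p*)·0.0000)/1.06=0.0000; Δ=(0.0000−0.0000)/(150.7143−116.3409)=0.0000; B=V−Δ·S=0.0000
Node (3,1) S=171.2663: V=(p*·195.2436+(1−p*)·0.0000)/1.06=127.5176; Δ=(195.2436−0.0000)/(195.2436−150.7143)=4.3846; B=V−Δ·S=-623.4193
Node (3,2) S=221.8677: V=(p*·252.9292+(1−p*)·195.2436)/1.06=221.8677; Δ=(252.9292−195.2436)/(252.9292−195.2436)=1.0000; B=V−Δ·S=0.0000
Node (3,3) S=287.4195: V=(p*·327.6583+(1−p*)·252.9292)/1.06=287.4195; Δ=(327.6583−252.9292)/(327.6583−252.9292)=1.0000; B=V−Δ·S=0.0000
Node (2,0) S=150.2336: V=(p*·127.5176+(1−p*)·0.0000)/1.06=83.2843; Δ=(127.5176−0.0000)/(171.2663−132.2056)=3.2646; B=V−Δ·S=-407.1679
Node (2,1) S=194.6208: V=(p*·221.8677+(1−p*)·127.5176)/1.06=181.9216; Δ=(221.8677−127.5176)/(221.8677−171.2663)=1.8646; B=V−Δ·S=-180.9635
Node (2,2) S=252.1224: V=(p*·287.4195+(1−p*)·221.8677)/1.06=252.1224; Δ=(287.4195−221.8677)/(287.4195−221.8677)=1.0000; B=V−Δ·S=0.0000
Node (1,0) S=170.7200: V=(p*·181.9216+(1−p*)·83.2843)/1.06=142.9921; Δ=(181.9216−83.2843)/(194.6208−150.2336)=2.2222; B=V−Δ·S=-236.3819
Node (1,1) S=221.1600: V=(p*·252.1224+(1−p*)·181.9216)/1.06=217.4737; Δ=(252.1224−181.9216)/(252.1224−194.6208)=1.2208; B=V−Δ·S=-52.5293
Node (0,0) S=194.0000: V=(p*·217.4737+(1−p*)·142.9921)/1.06=183.5437; Δ=(217.4737−142.9921)/(221.1600−170.7200)=1.4766; B=V−Δ·S=-102.9239
The time-0 hedge costs 183.5437, which is the no-arbitrage price.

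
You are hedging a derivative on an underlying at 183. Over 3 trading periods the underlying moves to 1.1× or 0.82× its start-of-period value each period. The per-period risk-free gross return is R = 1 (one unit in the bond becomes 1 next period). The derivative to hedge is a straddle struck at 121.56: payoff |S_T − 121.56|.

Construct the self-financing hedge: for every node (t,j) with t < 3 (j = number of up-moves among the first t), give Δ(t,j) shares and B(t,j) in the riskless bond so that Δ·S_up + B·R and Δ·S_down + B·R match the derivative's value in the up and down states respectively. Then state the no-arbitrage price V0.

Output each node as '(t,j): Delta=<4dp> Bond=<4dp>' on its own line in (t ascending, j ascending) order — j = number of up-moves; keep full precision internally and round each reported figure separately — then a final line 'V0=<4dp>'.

(0,0): Delta=0.8971 Bond=-100.8552
(1,0): Delta=0.6488 Bond=-63.5865
(1,1): Delta=1.0000 Bond=-121.5600
(2,0): Delta=-0.1993 Bond=40.7659
(2,1): Delta=1.0000 Bond=-121.5600
(2,2): Delta=1.0000 Bond=-121.5600
V0=63.3223

The replicating-portfolio and risk-neutral prices coincide; use p* = (1−0.82)/(1.1−0.82) = 0.6429 for the latter.
Terminal values V(3,·): V(3,0)=20.6597, V(3,1)=13.7941, V(3,2)=60.0126, V(3,3)=122.0130
Node (2,0) S=123.0492: V=(p*·13.7941+(1−p*)·20.6597)/1=16.2461; Δ=(13.7941−20.6597)/(135.3541−100.9003)=-0.1993; B=V−Δ·S=40.7659
Node (2,1) S=165.0660: V=(p*·60.0126+(1−p*)·13.7941)/1=43.5060; Δ=(60.0126−13.7941)/(181.5726−135.3541)=1.0000; B=V−Δ·S=-121.5600
Node (2,2) S=221.4300: V=(p*·122.0130+(1−p*)·60.0126)/1=99.8700; Δ=(122.0130−60.0126)/(243.5730−181.5726)=1.0000; B=V−Δ·S=-121.5600
Node (1,0) S=150.0600: V=(p*·43.5060+(1−p*)·16.2461)/1=33.7703; Δ=(43.5060−16.2461)/(165.0660−123.0492)=0.6488; B=V−Δ·S=-63.5865
Node (1,1) S=201.3000: V=(p*·99.8700+(1−p*)·43.5060)/1=79.7400; Δ=(99.8700−43.5060)/(221.4300−165.0660)=1.0000; B=V−Δ·S=-121.5600
Node (0,0) S=183.0000: V=(p*·79.7400+(1−p*)·33.7703)/1=63.3223; Δ=(79.7400−33.7703)/(201.3000−150.0600)=0.8971; B=V−Δ·S=-100.8552
Root portfolio cost Δ·183+B reproduces V0=63.3223.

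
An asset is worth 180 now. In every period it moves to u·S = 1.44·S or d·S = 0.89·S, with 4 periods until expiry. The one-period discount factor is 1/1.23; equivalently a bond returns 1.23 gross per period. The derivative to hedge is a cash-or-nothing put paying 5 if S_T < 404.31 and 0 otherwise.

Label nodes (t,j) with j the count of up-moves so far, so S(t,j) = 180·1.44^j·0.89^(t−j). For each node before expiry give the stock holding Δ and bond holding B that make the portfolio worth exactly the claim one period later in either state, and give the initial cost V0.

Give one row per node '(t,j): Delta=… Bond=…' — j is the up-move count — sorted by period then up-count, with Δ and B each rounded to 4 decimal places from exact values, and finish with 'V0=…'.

(0,0): Delta=-0.0119 Bond=3.2158
(1,0): Delta=-0.0143 Bond=4.3485
(1,1): Delta=-0.0109 Bond=3.7126
(2,0): Delta=0.0000 Bond=3.3049
(2,1): Delta=-0.0198 Bond=6.6109
(2,2): Delta=-0.0076 Bond=3.3038
(3,0): Delta=0.0000 Bond=4.0650
(3,1): Delta=0.0000 Bond=4.0650
(3,2): Delta=-0.0274 Bond=10.6430
(3,3): Delta=0.0000 Bond=0.0000
V0=1.0773

Under the risk-neutral measure, an up-move has probability p* = (R−d)/(u−d) = 0.6182 and values discount at R = 1.23.
Terminal values V(4,·): V(4,0)=5.0000, V(4,1)=5.0000, V(4,2)=5.0000, V(4,3)=0.0000, V(4,4)=0.0000
Node (3,0) S=126.8944: V=(p*·5.0000+(1−p*)·5.0000)/1.23=4.0650; Δ=(5.0000−5.0000)/(182.7280−112.9360)=0.0000; B=V−Δ·S=4.0650
Node (3,1) S=205.3123: V=(p*·5.0000+(1−p*)·5.0000)/1.23=4.0650; Δ=(5.0000−5.0000)/(295.6497−182.7280)=0.0000; B=V−Δ·S=4.0650
Node (3,2) S=332.1907: V=(p*·0.0000+(1−p*)·5.0000)/1.23=1.5521; Δ=(0.0000−5.0000)/(478.3546−295.6497)=-0.0274; B=V−Δ·S=10.6430
Node (3,3) S=537.4771: V=(p*·0.0000+(1−p*)·0.0000)/1.23=0.0000; Δ=(0.0000−0.0000)/(773.9671−478.3546)=0.0000; B=V−Δ·S=0.0000
Node (2,0) S=142.5780: V=(p*·4.0650+(1−p*)·4.0650)/1.23=3.3049; Δ=(4.0650−4.0650)/(205.3123−126.8944)=0.0000; B=V−Δ·S=3.3049
Node (2,1) S=230.6880: V=(p*·1.5521+(1−p*)·4.0650)/1.23=2.0419; Δ=(1.5521−4.0650)/(332.1907−205.3123)=-0.0198; B=V−Δ·S=6.6109
Node (2,2) S=373.2480: V=(p*·0.0000+(1−p*)·1.5521)/1.23=0.4818; Δ=(0.0000−1.5521)/(537.4771−332.1907)=-0.0076; B=V−Δ·S=3.3038
Node (1,0) S=160.2000: V=(p*·2.0419+(1−p*)·3.3049)/1.23=2.0522; Δ=(2.0419−3.3049)/(230.6880−142.5780)=-0.0143; B=V−Δ·S=4.3485
Node (1,1) S=259.2000: V=(p*·0.4818+(1−p*)·2.0419)/1.23=0.8760; Δ=(0.4818−2.0419)/(373.2480−230.6880)=-0.0109; B=V−Δ·S=3.7126
Node (0,0) S=180.0000: V=(p*·0.8760+(1−p*)·2.0522)/1.23=1.0773; Δ=(0.8760−2.0522)/(259.2000−160.2000)=-0.0119; B=V−Δ·S=3.2158
Each (Δ,B) replicates both successor values, so the strategy is self-financing and V0 is arbitrage-free.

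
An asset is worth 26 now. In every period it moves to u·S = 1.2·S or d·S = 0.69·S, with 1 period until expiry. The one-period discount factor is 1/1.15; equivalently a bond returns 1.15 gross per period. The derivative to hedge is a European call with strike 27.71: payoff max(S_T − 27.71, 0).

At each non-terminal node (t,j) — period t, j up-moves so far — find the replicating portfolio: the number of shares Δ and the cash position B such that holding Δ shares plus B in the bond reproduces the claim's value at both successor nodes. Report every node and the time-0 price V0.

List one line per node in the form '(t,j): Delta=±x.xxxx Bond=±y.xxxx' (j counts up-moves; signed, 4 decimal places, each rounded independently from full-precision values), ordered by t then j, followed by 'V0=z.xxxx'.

The replicating-portfolio and risk-neutral prices coincide; use p* = (1.15−0.69)/(1.2−0.69) = 0.9020 for the latter.
At expiry t=1: V(1,0)=0.0000, V(1,1)=3.4900
Node (0,0) S=26.0000: V=(p*·3.4900+(1−p*)·0.0000)/1.15=2.7373; Δ=(3.4900−0.0000)/(31.2000−17.9400)=0.2632; B=V−Δ·S=-4.1059
Self-financing check: at every node Δ·S+B equals the discounted successor values.

(0,0): Delta=0.2632 Bond=-4.1059
V0=2.7373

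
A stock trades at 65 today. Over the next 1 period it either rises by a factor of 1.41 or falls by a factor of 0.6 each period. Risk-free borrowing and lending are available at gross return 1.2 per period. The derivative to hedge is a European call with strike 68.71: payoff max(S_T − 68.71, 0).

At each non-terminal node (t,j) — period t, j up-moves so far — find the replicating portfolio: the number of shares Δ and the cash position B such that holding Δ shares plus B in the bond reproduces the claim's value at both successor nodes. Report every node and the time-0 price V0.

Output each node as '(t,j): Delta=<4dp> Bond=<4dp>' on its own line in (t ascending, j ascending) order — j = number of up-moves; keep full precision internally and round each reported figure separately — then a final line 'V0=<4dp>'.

(0,0): Delta=0.4357 Bond=-14.1605
V0=14.1605

Risk-neutral probability p* = (R−d)/(u−d) = (1.2−0.6)/(1.41−0.6) = 0.7407.
Terminal values V(1,·): V(1,0)=0.0000, V(1,1)=22.9400
  t=0,j=0: stock 65.0000 → up 91.6500 (V=22.9400), down 39.0000 (V=0.0000). Price 14.1605; hedge Δ=0.4357, bond B=-14.1605.
Self-financing check: at every node Δ·S+B equals the discounted successor values.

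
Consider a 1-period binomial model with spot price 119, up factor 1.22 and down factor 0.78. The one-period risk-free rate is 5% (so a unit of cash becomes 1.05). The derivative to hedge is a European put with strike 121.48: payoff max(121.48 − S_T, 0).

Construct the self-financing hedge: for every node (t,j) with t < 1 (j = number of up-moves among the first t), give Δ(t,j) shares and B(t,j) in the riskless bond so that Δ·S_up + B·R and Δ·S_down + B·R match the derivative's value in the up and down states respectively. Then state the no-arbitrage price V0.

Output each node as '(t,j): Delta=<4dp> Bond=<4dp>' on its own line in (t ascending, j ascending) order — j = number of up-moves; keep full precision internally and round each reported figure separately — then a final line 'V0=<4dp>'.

The replicating-portfolio and risk-neutral prices coincide; use p* = (1.05−0.78)/(1.22−0.78) = 0.6136 for the latter.
At expiry t=1: V(1,0)=28.6600, V(1,1)=0.0000
(0,0): S=119.0000. Δ = (V_up−V_dn)/(S_up−S_dn) = (0.0000−28.6600)/(145.1800−92.8200) = -0.5474. V = [p*·0.0000 + (1−p*)·28.6600]/1.05 = 10.5459. B = V − Δ·S = 75.6823.
Check: Δ(0,0)·S0 + B(0,0) = 10.5459 = V0.

(0,0): Delta=-0.5474 Bond=75.6823
V0=10.5459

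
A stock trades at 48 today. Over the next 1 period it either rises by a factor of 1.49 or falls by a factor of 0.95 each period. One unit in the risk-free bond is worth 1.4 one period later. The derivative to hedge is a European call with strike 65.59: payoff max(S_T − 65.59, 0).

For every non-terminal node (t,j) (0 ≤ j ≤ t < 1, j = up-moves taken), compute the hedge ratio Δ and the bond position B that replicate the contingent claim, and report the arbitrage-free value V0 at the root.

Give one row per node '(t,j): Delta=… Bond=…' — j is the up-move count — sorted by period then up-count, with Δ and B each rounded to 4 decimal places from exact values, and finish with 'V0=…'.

The replicating-portfolio and risk-neutral prices coincide; use p* = (1.4−0.95)/(1.49−0.95) = 0.8333 for the latter.
Terminal values V(1,·): V(1,0)=0.0000, V(1,1)=5.9300
(0,0): S=48.0000. Δ = (V_up−V_dn)/(S_up−S_dn) = (5.9300−0.0000)/(71.5200−45.6000) = 0.2288. V = [p*·5.9300 + (1−p*)·0.0000]/1.4 = 3.5298. B = V − Δ·S = -7.4517.
Root portfolio cost Δ·48+B reproduces V0=3.5298.

(0,0): Delta=0.2288 Bond=-7.4517
V0=3.5298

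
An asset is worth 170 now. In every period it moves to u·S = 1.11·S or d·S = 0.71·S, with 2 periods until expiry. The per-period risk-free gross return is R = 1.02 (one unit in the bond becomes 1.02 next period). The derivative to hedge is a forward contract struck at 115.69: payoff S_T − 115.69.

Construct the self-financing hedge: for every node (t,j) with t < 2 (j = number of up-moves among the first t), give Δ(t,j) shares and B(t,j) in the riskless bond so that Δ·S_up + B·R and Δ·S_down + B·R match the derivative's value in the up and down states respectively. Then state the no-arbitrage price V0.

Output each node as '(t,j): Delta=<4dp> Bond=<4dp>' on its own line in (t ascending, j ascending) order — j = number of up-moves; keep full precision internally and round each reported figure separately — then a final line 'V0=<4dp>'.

(0,0): Delta=1.0000 Bond=-111.1976
(1,0): Delta=1.0000 Bond=-113.4216
(1,1): Delta=1.0000 Bond=-113.4216
V0=58.8024

No-arbitrage ⇒ martingale measure with p* = (R−d)/(u−d) = 0.7750.
Payoff layer (t=2): V(2,0)=-29.9930, V(2,1)=18.2870, V(2,2)=93.7670
  t=1,j=0: stock 120.7000 → up 133.9770 (V=18.2870), down 85.6970 (V=-29.9930). Price 7.2784; hedge Δ=1.0000, bond B=-113.4216.
  t=1,j=1: stock 188.7000 → up 209.4570 (V=93.7670), down 133.9770 (V=18.2870). Price 75.2784; hedge Δ=1.0000, bond B=-113.4216.
  t=0,j=0: stock 170.0000 → up 188.7000 (V=75.2784), down 120.7000 (V=7.2784). Price 58.8024; hedge Δ=1.0000, bond B=-111.1976.
Each (Δ,B) replicates both successor values, so the strategy is self-financing and V0 is arbitrage-free.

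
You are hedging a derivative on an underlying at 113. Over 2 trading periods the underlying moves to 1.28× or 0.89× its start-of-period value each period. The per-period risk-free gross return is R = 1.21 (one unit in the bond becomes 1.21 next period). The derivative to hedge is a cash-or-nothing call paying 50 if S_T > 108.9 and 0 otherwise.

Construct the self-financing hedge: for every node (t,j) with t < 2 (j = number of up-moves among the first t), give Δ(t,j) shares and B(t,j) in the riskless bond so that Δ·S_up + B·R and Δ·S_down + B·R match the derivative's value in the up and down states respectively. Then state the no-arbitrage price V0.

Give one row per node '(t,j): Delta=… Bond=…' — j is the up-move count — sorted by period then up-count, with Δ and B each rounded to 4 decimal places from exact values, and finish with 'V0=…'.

The replicating-portfolio and risk-neutral prices coincide; use p* = (1.21−0.89)/(1.28−0.89) = 0.8205 for the latter.
Terminal payoffs: V(2,0)=0.0000, V(2,1)=50.0000, V(2,2)=50.0000
Node (1,0) S=100.5700: V=(p*·50.0000+(1−p*)·0.0000)/1.21=33.9055; Δ=(50.0000−0.0000)/(128.7296−89.5073)=1.2748; B=V−Δ·S=-94.2996
Node (1,1) S=144.6400: V=(p*·50.0000+(1−p*)·50.0000)/1.21=41.3223; Δ=(50.0000−50.0000)/(185.1392−128.7296)=0.0000; B=V−Δ·S=41.3223
Node (0,0) S=113.0000: V=(p*·41.3223+(1−p*)·33.9055)/1.21=33.0505; Δ=(41.3223−33.9055)/(144.6400−100.5700)=0.1683; B=V−Δ·S=14.0330
Root portfolio cost Δ·113+B reproduces V0=33.0505.

(0,0): Delta=0.1683 Bond=14.0330
(1,0): Delta=1.2748 Bond=-94.2996
(1,1): Delta=0.0000 Bond=41.3223
V0=33.0505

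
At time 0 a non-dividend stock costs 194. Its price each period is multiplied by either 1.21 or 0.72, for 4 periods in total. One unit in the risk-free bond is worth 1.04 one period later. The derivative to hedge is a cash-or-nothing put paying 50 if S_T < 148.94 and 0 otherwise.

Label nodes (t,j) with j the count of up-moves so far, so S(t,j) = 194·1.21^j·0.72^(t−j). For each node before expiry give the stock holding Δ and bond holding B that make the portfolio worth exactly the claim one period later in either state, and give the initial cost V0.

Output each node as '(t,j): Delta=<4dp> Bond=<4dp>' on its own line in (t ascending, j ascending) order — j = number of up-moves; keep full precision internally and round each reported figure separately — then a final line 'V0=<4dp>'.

(0,0): Delta=-0.2076 Bond=58.7136
(1,0): Delta=-0.2881 Bond=72.3055
(1,1): Delta=-0.1821 Bond=55.0892
(2,0): Delta=0.0000 Bond=46.2278
(2,1): Delta=-0.3791 Bond=90.5880
(2,2): Delta=-0.1198 Bond=39.6046
(3,0): Delta=0.0000 Bond=48.0769
(3,1): Delta=0.0000 Bond=48.0769
(3,2): Delta=-0.4990 Bond=118.7206
(3,3): Delta=0.0000 Bond=0.0000
V0=18.4460

Risk-neutral probability p* = (R−d)/(u−d) = (1.04−0.72)/(1.21−0.72) = 0.6531.
Terminal payoffs: V(4,0)=50.0000, V(4,1)=50.0000, V(4,2)=50.0000, V(4,3)=0.0000, V(4,4)=0.0000
Node (3,0) S=72.4101: V=(p*·50.0000+(1−p*)·50.0000)/1.04=48.0769; Δ=(50.0000−50.0000)/(87.6162−52.1353)=0.0000; B=V−Δ·S=48.0769
Node (3,1) S=121.6892: V=(p*·50.0000+(1−p*)·50.0000)/1.04=48.0769; Δ=(50.0000−50.0000)/(147.2440−87.6162)=0.0000; B=V−Δ·S=48.0769
Node (3,2) S=204.5055: V=(p*·0.0000+(1−p*)·50.0000)/1.04=16.6797; Δ=(0.0000−50.0000)/(247.4516−147.2440)=-0.4990; B=V−Δ·S=118.7206
Node (3,3) S=343.6828: V=(p*·0.0000+(1−p*)·0.0000)/1.04=0.0000; Δ=(0.0000−0.0000)/(415.8562−247.4516)=0.0000; B=V−Δ·S=0.0000
Node (2,0) S=100.5696: V=(p*·48.0769+(1−p*)·48.0769)/1.04=46.2278; Δ=(48.0769−48.0769)/(121.6892−72.4101)=0.0000; B=V−Δ·S=46.2278
Node (2,1) S=169.0128: V=(p*·16.6797+(1−p*)·48.0769)/1.04=26.5122; Δ=(16.6797−48.0769)/(204.5055−121.6892)=-0.3791; B=V−Δ·S=90.5880
Node (2,2) S=284.0354: V=(p*·0.0000+(1−p*)·16.6797)/1.04=5.5643; Δ=(0.0000−16.6797)/(343.6828−204.5055)=-0.1198; B=V−Δ·S=39.6046
Node (1,0) S=139.6800: V=(p*·26.5122+(1−p*)·46.2278)/1.04=32.0695; Δ=(26.5122−46.2278)/(169.0128−100.5696)=-0.2881; B=V−Δ·S=72.3055
Node (1,1) S=234.7400: V=(p*·5.5643+(1−p*)·26.5122)/1.04=12.3384; Δ=(5.5643−26.5122)/(284.0354−169.0128)=-0.1821; B=V−Δ·S=55.0892
Node (0,0) S=194.0000: V=(p*·12.3384+(1−p*)·32.0695)/1.04=18.4460; Δ=(12.3384−32.0695)/(234.7400−139.6800)=-0.2076; B=V−Δ·S=58.7136
The time-0 hedge costs 18.4460, which is the no-arbitrage price.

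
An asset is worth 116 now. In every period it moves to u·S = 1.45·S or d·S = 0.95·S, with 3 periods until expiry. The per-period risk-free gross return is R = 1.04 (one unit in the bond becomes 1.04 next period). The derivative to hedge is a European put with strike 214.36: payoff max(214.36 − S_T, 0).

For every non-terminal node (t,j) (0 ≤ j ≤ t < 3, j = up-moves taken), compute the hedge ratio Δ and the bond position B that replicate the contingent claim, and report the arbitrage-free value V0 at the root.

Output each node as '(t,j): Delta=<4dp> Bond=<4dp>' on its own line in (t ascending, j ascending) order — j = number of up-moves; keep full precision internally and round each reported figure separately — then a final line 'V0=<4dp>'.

(0,0): Delta=-0.8554 Bond=175.7471
(1,0): Delta=-0.9455 Bond=192.7064
(1,1): Delta=-0.5865 Bond=137.5430
(2,0): Delta=-1.0000 Bond=206.1154
(2,1): Delta=-0.7830 Bond=174.4448
(2,2): Delta=0.0000 Bond=0.0000
V0=76.5157

Under the risk-neutral measure, an up-move has probability p* = (R−d)/(u−d) = 0.1800 and values discount at R = 1.04.
At expiry t=3: V(3,0)=114.9045, V(3,1)=62.5595, V(3,2)=0.0000, V(3,3)=0.0000
(2,0): S=104.6900. Δ = (V_up−V_dn)/(S_up−S_dn) = (62.5595−114.9045)/(151.8005−99.4555) = -1.0000. V = [p*·62.5595 + (1−p*)·114.9045]/1.04 = 101.4254. B = V − Δ·S = 206.1154.
(2,1): S=159.7900. Δ = (V_up−V_dn)/(S_up−S_dn) = (0.0000−62.5595)/(231.6955−151.8005) = -0.7830. V = [p*·0.0000 + (1−p*)·62.5595]/1.04 = 49.3258. B = V − Δ·S = 174.4448.
(2,2): S=243.8900. Δ = (V_up−V_dn)/(S_up−S_dn) = (0.0000−0.0000)/(353.6405−231.6955) = 0.0000. V = [p*·0.0000 + (1−p*)·0.0000]/1.04 = 0.0000. B = V − Δ·S = 0.0000.
(1,0): S=110.2000. Δ = (V_up−V_dn)/(S_up−S_dn) = (49.3258−101.4254)/(159.7900−104.6900) = -0.9455. V = [p*·49.3258 + (1−p*)·101.4254]/1.04 = 88.5072. B = V − Δ·S = 192.7064.
(1,1): S=168.2000. Δ = (V_up−V_dn)/(S_up−S_dn) = (0.0000−49.3258)/(243.8900−159.7900) = -0.5865. V = [p*·0.0000 + (1−p*)·49.3258]/1.04 = 38.8915. B = V − Δ·S = 137.5430.
(0,0): S=116.0000. Δ = (V_up−V_dn)/(S_up−S_dn) = (38.8915−88.5072)/(168.2000−110.2000) = -0.8554. V = [p*·38.8915 + (1−p*)·88.5072]/1.04 = 76.5157. B = V − Δ·S = 175.7471.
Each (Δ,B) replicates both successor values, so the strategy is self-financing and V0 is arbitrage-free.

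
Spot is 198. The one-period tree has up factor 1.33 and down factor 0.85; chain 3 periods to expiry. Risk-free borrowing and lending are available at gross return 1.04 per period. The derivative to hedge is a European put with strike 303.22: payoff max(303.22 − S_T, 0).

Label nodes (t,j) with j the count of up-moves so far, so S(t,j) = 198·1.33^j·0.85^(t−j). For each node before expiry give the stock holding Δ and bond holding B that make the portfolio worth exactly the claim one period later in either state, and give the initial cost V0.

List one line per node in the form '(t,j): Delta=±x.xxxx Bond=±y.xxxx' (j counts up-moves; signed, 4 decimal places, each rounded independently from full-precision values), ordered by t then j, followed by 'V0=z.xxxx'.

The replicating-portfolio and risk-neutral prices coincide; use p* = (1.04−0.85)/(1.33−0.85) = 0.3958 for the latter.
At expiry t=3: V(3,0)=181.6233, V(3,1)=112.9569, V(3,2)=5.5141, V(3,3)=0.0000
(2,0): S=143.0550. Δ = (V_up−V_dn)/(S_up−S_dn) = (112.9569−181.6233)/(190.2631−121.5967) = -1.0000. V = [p*·112.9569 + (1−p*)·181.6233]/1.04 = 148.5027. B = V − Δ·S = 291.5577.
(2,1): S=223.8390. Δ = (V_up−V_dn)/(S_up−S_dn) = (5.5141−112.9569)/(297.7059−190.2632) = -1.0000. V = [p*·5.5141 + (1−p*)·112.9569]/1.04 = 67.7187. B = V − Δ·S = 291.5577.
(2,2): S=350.2422. Δ = (V_up−V_dn)/(S_up−S_dn) = (0.0000−5.5141)/(465.8221−297.7059) = -0.0328. V = [p*·0.0000 + (1−p*)·5.5141]/1.04 = 3.2033. B = V − Δ·S = 14.6911.
(1,0): S=168.3000. Δ = (V_up−V_dn)/(S_up−S_dn) = (67.7187−148.5027)/(223.8390−143.0550) = -1.0000. V = [p*·67.7187 + (1−p*)·148.5027]/1.04 = 112.0439. B = V − Δ·S = 280.3439.
(1,1): S=263.3400. Δ = (V_up−V_dn)/(S_up−S_dn) = (3.2033−67.7187)/(350.2422−223.8390) = -0.5104. V = [p*·3.2033 + (1−p*)·67.7187]/1.04 = 40.5590. B = V − Δ·S = 174.9660.
(0,0): S=198.0000. Δ = (V_up−V_dn)/(S_up−S_dn) = (40.5590−112.0439)/(263.3400−168.3000) = -0.7522. V = [p*·40.5590 + (1−p*)·112.0439]/1.04 = 80.5267. B = V − Δ·S = 229.4537.
The time-0 hedge costs 80.5267, which is the no-arbitrage price.

(0,0): Delta=-0.7522 Bond=229.4537
(1,0): Delta=-1.0000 Bond=280.3439
(1,1): Delta=-0.5104 Bond=174.9660
(2,0): Delta=-1.0000 Bond=291.5577
(2,1): Delta=-1.0000 Bond=291.5577
(2,2): Delta=-0.0328 Bond=14.6911
V0=80.5267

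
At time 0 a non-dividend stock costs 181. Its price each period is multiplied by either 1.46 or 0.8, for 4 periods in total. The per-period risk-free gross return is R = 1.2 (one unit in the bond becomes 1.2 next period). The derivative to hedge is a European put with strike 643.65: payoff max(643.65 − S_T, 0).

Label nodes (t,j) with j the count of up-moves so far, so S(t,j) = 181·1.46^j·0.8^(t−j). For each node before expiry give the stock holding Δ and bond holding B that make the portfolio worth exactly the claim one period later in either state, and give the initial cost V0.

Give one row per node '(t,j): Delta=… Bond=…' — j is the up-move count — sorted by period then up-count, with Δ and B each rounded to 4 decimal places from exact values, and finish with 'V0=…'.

The replicating-portfolio and risk-neutral prices coincide; use p* = (1.2−0.8)/(1.46−0.8) = 0.6061 for the latter.
Terminal values V(4,·): V(4,0)=569.5124, V(4,1)=508.3489, V(4,2)=396.7255, V(4,3)=193.0127, V(4,4)=0.0000
(3,0): S=92.6720. Δ = (V_up−V_dn)/(S_up−S_dn) = (508.3489−569.5124)/(135.3011−74.1376) = -1.0000. V = [p*·508.3489 + (1−p*)·569.5124]/1.2 = 443.7030. B = V − Δ·S = 536.3750.
(3,1): S=169.1264. Δ = (V_up−V_dn)/(S_up−S_dn) = (396.7255−508.3489)/(246.9245−135.3011) = -1.0000. V = [p*·396.7255 + (1−p*)·508.3489]/1.2 = 367.2486. B = V − Δ·S = 536.3750.
(3,2): S=308.6557. Δ = (V_up−V_dn)/(S_up−S_dn) = (193.0127−396.7255)/(450.6373−246.9245) = -1.0000. V = [p*·193.0127 + (1−p*)·396.7255]/1.2 = 227.7193. B = V − Δ·S = 536.3750.
(3,3): S=563.2966. Δ = (V_up−V_dn)/(S_up−S_dn) = (0.0000−193.0127)/(822.4131−450.6373) = -0.5192. V = [p*·0.0000 + (1−p*)·193.0127]/1.2 = 63.3628. B = V − Δ·S = 355.8063.
(2,0): S=115.8400. Δ = (V_up−V_dn)/(S_up−S_dn) = (367.2486−443.7030)/(169.1264−92.6720) = -1.0000. V = [p*·367.2486 + (1−p*)·443.7030]/1.2 = 331.1392. B = V − Δ·S = 446.9792.
(2,1): S=211.4080. Δ = (V_up−V_dn)/(S_up−S_dn) = (227.7193−367.2486)/(308.6557−169.1264) = -1.0000. V = [p*·227.7193 + (1−p*)·367.2486]/1.2 = 235.5712. B = V − Δ·S = 446.9792.
(2,2): S=385.8196. Δ = (V_up−V_dn)/(S_up−S_dn) = (63.3628−227.7193)/(563.2966−308.6557) = -0.6454. V = [p*·63.3628 + (1−p*)·227.7193]/1.2 = 106.7577. B = V − Δ·S = 355.7828.
(1,0): S=144.8000. Δ = (V_up−V_dn)/(S_up−S_dn) = (235.5712−331.1392)/(211.4080−115.8400) = -1.0000. V = [p*·235.5712 + (1−p*)·331.1392]/1.2 = 227.6826. B = V − Δ·S = 372.4826.
(1,1): S=264.2600. Δ = (V_up−V_dn)/(S_up−S_dn) = (106.7577−235.5712)/(385.8196−211.4080) = -0.7386. V = [p*·106.7577 + (1−p*)·235.5712]/1.2 = 131.2520. B = V − Δ·S = 326.4239.
(0,0): S=181.0000. Δ = (V_up−V_dn)/(S_up−S_dn) = (131.2520−227.6826)/(264.2600−144.8000) = -0.8072. V = [p*·131.2520 + (1−p*)·227.6826]/1.2 = 141.0332. B = V − Δ·S = 287.1402.
Root portfolio cost Δ·181+B reproduces V0=141.0332.

(0,0): Delta=-0.8072 Bond=287.1402
(1,0): Delta=-1.0000 Bond=372.4826
(1,1): Delta=-0.7386 Bond=326.4239
(2,0): Delta=-1.0000 Bond=446.9792
(2,1): Delta=-1.0000 Bond=446.9792
(2,2): Delta=-0.6454 Bond=355.7828
(3,0): Delta=-1.0000 Bond=536.3750
(3,1): Delta=-1.0000 Bond=536.3750
(3,2): Delta=-1.0000 Bond=536.3750
(3,3): Delta=-0.5192 Bond=355.8063
V0=141.0332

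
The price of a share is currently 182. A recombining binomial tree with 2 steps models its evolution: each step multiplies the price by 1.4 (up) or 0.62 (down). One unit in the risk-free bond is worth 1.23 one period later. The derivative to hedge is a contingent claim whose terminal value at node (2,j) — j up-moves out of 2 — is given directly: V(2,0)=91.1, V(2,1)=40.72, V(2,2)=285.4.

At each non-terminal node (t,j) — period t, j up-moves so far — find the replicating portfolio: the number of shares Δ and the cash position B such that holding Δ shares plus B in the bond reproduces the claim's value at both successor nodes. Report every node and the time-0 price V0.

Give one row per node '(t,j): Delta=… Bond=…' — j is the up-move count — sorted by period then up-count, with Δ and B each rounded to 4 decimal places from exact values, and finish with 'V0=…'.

Under the risk-neutral measure, an up-move has probability p* = (R−d)/(u−d) = 0.7821 and values discount at R = 1.23.
Terminal payoffs: V(2,0)=91.1000, V(2,1)=40.7200, V(2,2)=285.4000
(1,0): S=112.8400. Δ = (V_up−V_dn)/(S_up−S_dn) = (40.7200−91.1000)/(157.9760−69.9608) = -0.5724. V = [p*·40.7200 + (1−p*)·91.1000]/1.23 = 42.0327. B = V − Δ·S = 106.6225.
(1,1): S=254.8000. Δ = (V_up−V_dn)/(S_up−S_dn) = (285.4000−40.7200)/(356.7200−157.9760) = 1.2311. V = [p*·285.4000 + (1−p*)·40.7200]/1.23 = 188.6767. B = V − Δ·S = -125.0156.
(0,0): S=182.0000. Δ = (V_up−V_dn)/(S_up−S_dn) = (188.6767−42.0327)/(254.8000−112.8400) = 1.0330. V = [p*·188.6767 + (1−p*)·42.0327]/1.23 = 127.4112. B = V − Δ·S = -60.5938.
The time-0 hedge costs 127.4112, which is the no-arbitrage price.

(0,0): Delta=1.0330 Bond=-60.5938
(1,0): Delta=-0.5724 Bond=106.6225
(1,1): Delta=1.2311 Bond=-125.0156
V0=127.4112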